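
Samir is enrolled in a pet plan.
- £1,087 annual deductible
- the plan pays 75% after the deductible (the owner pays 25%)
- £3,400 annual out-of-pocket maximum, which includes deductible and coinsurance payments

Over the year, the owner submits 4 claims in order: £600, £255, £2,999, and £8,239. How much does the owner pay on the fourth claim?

#1 (£600): entire amount goes to the deductible. Cost to owner: £600. OOP to date £600.
#2 (£255): fully absorbed by the deductible. Owner pays £255; OOP now £855.
#3 (£2,999): deductible takes £232, £2,767 remains; owner's 25% is £691.75. Owner owes £923.75 (running OOP £1,778.75).
#4 (£8,239): deductible met; 25% of £8,239 = £2,059.75. Adding that to £1,778.75 gives £3,838.50, past the £3,400 cap; owner pays only £3,400 − £1,778.75 = £1,621.25.

£1,621.25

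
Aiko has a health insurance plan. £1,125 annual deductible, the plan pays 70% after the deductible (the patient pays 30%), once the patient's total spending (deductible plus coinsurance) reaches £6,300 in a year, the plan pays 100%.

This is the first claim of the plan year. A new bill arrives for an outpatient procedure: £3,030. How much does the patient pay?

Deductible not yet touched, so the first £1,125 of the bill goes to the deductible.
That leaves £3,030 − £1,125 = £1,905 for coinsurance.
30% of £1,905 = £571.50 falls to the patient.
That puts the patient's cost at £1,125 + £571.50 = £1,696.50 before any cap.
Cumulative spending £0 + £1,696.50 = £1,696.50 stays under the £6,300 maximum.

£1,696.50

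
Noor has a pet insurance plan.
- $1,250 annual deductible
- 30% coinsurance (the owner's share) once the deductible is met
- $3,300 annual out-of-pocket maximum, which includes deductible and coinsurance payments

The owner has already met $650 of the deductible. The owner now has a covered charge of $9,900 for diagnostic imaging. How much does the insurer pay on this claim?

$7,250

$650 of the $1,250 deductible is already met, leaving $600.
After the $600 deductible portion, $9,900 − $600 = $9,300 is subject to coinsurance.
30% of $9,300 = $2,790 falls to the owner.
Owner responsibility before any cap: $600 + $2,790 = $3,390.
Adding $3,390 to the $650 already spent would give $4,040, which exceeds the $3,300 cap; the owner pays just $3,300 − $650 = $2,650.
Insurer pays the balance: $9,900 − $2,650 = $7,250.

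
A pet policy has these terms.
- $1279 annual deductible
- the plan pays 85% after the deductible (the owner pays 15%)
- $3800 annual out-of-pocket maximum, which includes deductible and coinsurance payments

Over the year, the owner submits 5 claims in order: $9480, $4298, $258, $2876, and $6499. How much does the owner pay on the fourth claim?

Claim 1 — $9480: deductible takes $1279, $8201 remains; coinsurance $8201 × 15% = $1230.15. Owner owes $2509.15 (running OOP $2509.15).
Claim 2 — $4298: deductible met; 15% of $4298 = $644.70. Owner pays $644.70; OOP now $3153.85.
Claim 3 — $258: deductible met; 15% of $258 = $38.70. Owner pays $38.70; OOP now $3192.55.
Claim 4 — $2876: 15% coinsurance on $2876 = $431.40. Cost to owner: $431.40. OOP to date $3623.95.

$431.40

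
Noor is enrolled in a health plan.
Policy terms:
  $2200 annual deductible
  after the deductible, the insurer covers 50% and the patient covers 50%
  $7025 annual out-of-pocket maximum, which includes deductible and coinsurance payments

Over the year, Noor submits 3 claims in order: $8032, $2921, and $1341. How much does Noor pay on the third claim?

#1 ($8032): $2200 finishes the deductible; $5832 goes to coinsurance; coinsurance $5832 × 50% = $2916. Cost to patient: $5116. OOP to date $5116.
#2 ($2921): 50% coinsurance on $2921 = $1460.50. Patient owes $1460.50 (running OOP $6576.50).
#3 ($1341): 50% coinsurance on $1341 = $670.50. That would push OOP to $7247, over the $7025 cap, so patient pays $7025 − $6576.50 = $448.50.

$448.50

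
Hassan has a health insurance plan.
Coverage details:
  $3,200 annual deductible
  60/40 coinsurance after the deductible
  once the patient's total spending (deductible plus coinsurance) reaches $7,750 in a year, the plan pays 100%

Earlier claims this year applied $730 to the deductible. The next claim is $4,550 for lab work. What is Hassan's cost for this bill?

$3,302

$730 of the $3,200 deductible is already met, leaving $2,470.
That leaves $4,550 − $2,470 = $2,080 for coinsurance.
Coinsurance: $2,080 × 40% = $832.
Patient responsibility before any cap: $2,470 + $832 = $3,302.
Cumulative spending $730 + $3,302 = $4,032 stays under the $7,750 maximum.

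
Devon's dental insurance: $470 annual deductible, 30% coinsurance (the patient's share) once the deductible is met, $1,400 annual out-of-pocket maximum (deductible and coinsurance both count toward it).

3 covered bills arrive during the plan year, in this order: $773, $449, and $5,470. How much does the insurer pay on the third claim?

$4,765.60

Bill 1, $773: $470 to deductible, leaving $303; 30% of $303 = $90.90. Cost to patient: $560.90. OOP to date $560.90. Plan pays $773 − $560.90 = $212.10.
Bill 2, $449: 30% coinsurance on $449 = $134.70. Cost to patient: $134.70. OOP to date $695.60. Insurer: $449 − $134.70 = $314.30.
Bill 3, $5,470: deductible met; 30% of $5,470 = $1,641. That would push OOP to $2,336.60, over the $1,400 cap, so patient pays $1,400 − $695.60 = $704.40. Plan pays $5,470 − $704.40 = $4,765.60.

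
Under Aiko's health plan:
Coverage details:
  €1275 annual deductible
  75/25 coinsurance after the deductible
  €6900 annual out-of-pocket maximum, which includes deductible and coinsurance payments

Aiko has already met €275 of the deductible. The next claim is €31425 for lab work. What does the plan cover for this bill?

€24800

Remaining deductible: €1275 − €275 = €1000.
That leaves €31425 − €1000 = €30425 for coinsurance.
25% of €30425 = €7606.25 falls to the patient.
So the patient owes €1000 + €7606.25 = €8606.25 before any cap.
Year-to-date out-of-pocket would reach €275 + €8606.25 = €8881.25, above the €6900 maximum, so the patient pays only €6900 − €275 = €6625.
The insurer covers the remainder: €31425 − €6625 = €24800.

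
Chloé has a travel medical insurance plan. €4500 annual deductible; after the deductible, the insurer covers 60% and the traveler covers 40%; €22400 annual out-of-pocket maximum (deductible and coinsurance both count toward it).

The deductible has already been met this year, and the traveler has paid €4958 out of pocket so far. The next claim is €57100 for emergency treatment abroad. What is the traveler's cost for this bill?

With the deductible met, the entire €57100 is subject to coinsurance.
40% of €57100 = €22840 falls to the traveler.
Year-to-date out-of-pocket would reach €4958 + €22840 = €27798, above the €22400 maximum, so the traveler pays only €22400 − €4958 = €17442.

€17442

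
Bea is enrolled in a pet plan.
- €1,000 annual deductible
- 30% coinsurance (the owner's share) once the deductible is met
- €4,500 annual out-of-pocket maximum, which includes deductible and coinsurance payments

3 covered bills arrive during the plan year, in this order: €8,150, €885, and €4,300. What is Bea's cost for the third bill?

€1,089.50

Claim 1 (€8,150): €1,000 finishes the deductible; €7,150 goes to coinsurance; coinsurance €7,150 × 30% = €2,145. Cost to owner: €3,145. OOP to date €3,145.
Claim 2 (€885): deductible met; 30% of €885 = €265.50. Owner owes €265.50 (running OOP €3,410.50).
Claim 3 (€4,300): deductible already satisfied, so owner's share is 30% × €4,300 = €1,290. OOP would hit €4,700.50 > €4,500, so the cap limits the owner to €4,500 − €3,410.50 = €1,089.50.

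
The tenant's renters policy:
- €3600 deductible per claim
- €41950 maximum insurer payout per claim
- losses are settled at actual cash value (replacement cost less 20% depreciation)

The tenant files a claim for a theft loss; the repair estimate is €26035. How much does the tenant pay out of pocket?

€8807

At 20% depreciation, ACV = €26035 − €5207 = €20828.
Less the €3600 deductible: €20828 − €3600 = €17228.
€17228 is within the €41950 limit, so the insurer pays €17228.
The tenant bears the rest of the original loss: €26035 − €17228 = €8807.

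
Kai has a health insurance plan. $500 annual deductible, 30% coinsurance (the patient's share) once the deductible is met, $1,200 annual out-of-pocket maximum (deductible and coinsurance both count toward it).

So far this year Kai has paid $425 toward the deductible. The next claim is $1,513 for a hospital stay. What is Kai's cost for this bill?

$506.40

Remaining deductible: $500 − $425 = $75.
That leaves $1,513 − $75 = $1,438 for coinsurance.
Patient's 30% share of $1,438 is $431.40.
So the patient owes $75 + $431.40 = $506.40 before any cap.
Cumulative spending $425 + $506.40 = $931.40 stays under the $1,200 maximum.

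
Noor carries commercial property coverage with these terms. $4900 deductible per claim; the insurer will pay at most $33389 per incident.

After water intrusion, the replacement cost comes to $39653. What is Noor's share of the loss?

$6264

After the deductible, $39653 − $4900 = $34753 remains.
The $33389 per-incident cap binds; insurer pays $33389.
The business bears the rest of the original loss: $39653 − $33389 = $6264.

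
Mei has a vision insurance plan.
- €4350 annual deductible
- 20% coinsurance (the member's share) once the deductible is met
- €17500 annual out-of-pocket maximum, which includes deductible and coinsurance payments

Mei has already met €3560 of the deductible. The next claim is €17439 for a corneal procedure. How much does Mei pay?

Deductible still to meet: €4350 − €3560 = €790.
That leaves €17439 − €790 = €16649 for coinsurance.
Coinsurance: €16649 × 20% = €3329.80.
So the member owes €790 + €3329.80 = €4119.80 before any cap.
Total out-of-pocket so far would be €3560 + €4119.80 = €7679.80, below the €17500 cap — no reduction.

€4119.80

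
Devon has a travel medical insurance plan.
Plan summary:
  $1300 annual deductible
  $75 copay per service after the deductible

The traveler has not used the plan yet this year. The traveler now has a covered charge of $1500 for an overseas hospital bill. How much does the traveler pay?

$1375

The full $1300 deductible is still open; $1300 of this bill applies to it.
That leaves $1500 − $1300 = $200 for the copay.
Copay on this service: $75.
Traveler responsibility: $1300 + $75 = $1375.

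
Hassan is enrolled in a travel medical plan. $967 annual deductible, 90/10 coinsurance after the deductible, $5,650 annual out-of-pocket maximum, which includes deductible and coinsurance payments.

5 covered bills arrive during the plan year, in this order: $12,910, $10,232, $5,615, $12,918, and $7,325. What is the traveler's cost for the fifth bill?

$612.20

#1 ($12,910): $967 to deductible, leaving $11,943; traveler's 10% is $1,194.30. Traveler owes $2,161.30 (running OOP $2,161.30).
#2 ($10,232): 10% coinsurance on $10,232 = $1,023.20. Traveler pays $1,023.20; OOP now $3,184.50.
#3 ($5,615): deductible already satisfied, so traveler's share is 10% × $5,615 = $561.50. Traveler owes $561.50 (running OOP $3,746).
#4 ($12,918): deductible met; 10% of $12,918 = $1,291.80. Traveler pays $1,291.80; OOP now $5,037.80.
#5 ($7,325): deductible met; 10% of $7,325 = $732.50. OOP would hit $5,770.30 > $5,650, so the cap limits the traveler to $5,650 − $5,037.80 = $612.20.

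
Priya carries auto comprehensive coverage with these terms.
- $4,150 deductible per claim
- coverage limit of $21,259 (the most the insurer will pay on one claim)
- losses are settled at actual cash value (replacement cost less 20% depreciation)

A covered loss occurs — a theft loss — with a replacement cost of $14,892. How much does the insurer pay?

At 20% depreciation, ACV = $14,892 − $2,978.40 = $11,913.60.
After the deductible, $11,913.60 − $4,150 = $7,763.60 remains.
That's under the $21,259 cap, so the insurer reimburses the full $7,763.60.

$7,763.60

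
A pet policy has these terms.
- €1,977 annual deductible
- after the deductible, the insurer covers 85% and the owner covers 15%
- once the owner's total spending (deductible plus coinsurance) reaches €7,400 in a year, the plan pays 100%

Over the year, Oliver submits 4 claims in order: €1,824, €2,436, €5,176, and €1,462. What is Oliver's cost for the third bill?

€776.40

#1 (€1,824): fully absorbed by the deductible. Cost to owner: €1,824. OOP to date €1,824.
#2 (€2,436): €153 to deductible, leaving €2,283; 15% of €2,283 = €342.45. Owner pays €495.45; OOP now €2,319.45.
#3 (€5,176): deductible met; 15% of €5,176 = €776.40. Owner pays €776.40; OOP now €3,095.85.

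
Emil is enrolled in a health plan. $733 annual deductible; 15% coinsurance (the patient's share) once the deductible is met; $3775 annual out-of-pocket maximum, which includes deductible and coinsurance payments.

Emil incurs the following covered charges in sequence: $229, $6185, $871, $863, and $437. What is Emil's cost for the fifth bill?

$65.55

Bill 1, $229: all of it applies to the deductible. Cost to patient: $229. OOP to date $229.
Bill 2, $6185: $504 finishes the deductible; $5681 goes to coinsurance; 15% of $5681 = $852.15. Patient owes $1356.15 (running OOP $1585.15).
Bill 3, $871: deductible met; 15% of $871 = $130.65. Patient owes $130.65 (running OOP $1715.80).
Bill 4, $863: deductible met; 15% of $863 = $129.45. Cost to patient: $129.45. OOP to date $1845.25.
Bill 5, $437: deductible already satisfied, so patient's share is 15% × $437 = $65.55. Patient owes $65.55 (running OOP $1910.80).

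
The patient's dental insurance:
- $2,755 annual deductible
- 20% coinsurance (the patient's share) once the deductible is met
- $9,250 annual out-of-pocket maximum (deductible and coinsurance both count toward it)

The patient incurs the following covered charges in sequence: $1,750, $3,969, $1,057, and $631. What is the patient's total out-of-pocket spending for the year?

$3,685.40

Claim 1 — $1,750: entire amount goes to the deductible. Patient pays $1,750; OOP now $1,750.
Claim 2 — $3,969: $1,005 to deductible, leaving $2,964; 20% of $2,964 = $592.80. Cost to patient: $1,597.80. OOP to date $3,347.80.
Claim 3 — $1,057: deductible met; 20% of $1,057 = $211.40. Patient owes $211.40 (running OOP $3,559.20).
Claim 4 — $631: deductible already satisfied, so patient's share is 20% × $631 = $126.20. Cost to patient: $126.20. OOP to date $3,685.40.
Total paid by the patient: $1,750 + $1,597.80 + $211.40 + $126.20 = $3,685.40.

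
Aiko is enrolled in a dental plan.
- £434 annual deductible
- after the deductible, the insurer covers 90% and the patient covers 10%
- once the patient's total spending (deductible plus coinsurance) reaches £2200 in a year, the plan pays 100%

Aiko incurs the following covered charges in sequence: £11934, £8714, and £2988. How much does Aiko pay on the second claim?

£616

Claim 1 (£11934): £434 finishes the deductible; £11500 goes to coinsurance; patient's 10% is £1150. Patient pays £1584; OOP now £1584.
Claim 2 (£8714): deductible already satisfied, so patient's share is 10% × £8714 = £871.40. Adding that to £1584 gives £2455.40, past the £2200 cap; patient pays only £2200 − £1584 = £616.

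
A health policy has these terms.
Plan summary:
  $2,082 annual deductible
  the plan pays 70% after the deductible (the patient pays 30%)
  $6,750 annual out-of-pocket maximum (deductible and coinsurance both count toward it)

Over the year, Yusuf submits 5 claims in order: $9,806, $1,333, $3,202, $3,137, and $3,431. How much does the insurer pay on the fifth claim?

Claim 1 ($9,806): deductible takes $2,082, $7,724 remains; patient's 30% is $2,317.20. Cost to patient: $4,399.20. OOP to date $4,399.20. Plan pays $9,806 − $4,399.20 = $5,406.80.
Claim 2 ($1,333): 30% coinsurance on $1,333 = $399.90. Patient pays $399.90; OOP now $4,799.10. Plan pays $1,333 − $399.90 = $933.10.
Claim 3 ($3,202): 30% coinsurance on $3,202 = $960.60. Cost to patient: $960.60. OOP to date $5,759.70. Insurer: $3,202 − $960.60 = $2,241.40.
Claim 4 ($3,137): deductible already satisfied, so patient's share is 30% × $3,137 = $941.10. Patient pays $941.10; OOP now $6,700.80. Plan pays $3,137 − $941.10 = $2,195.90.
Claim 5 ($3,431): 30% coinsurance on $3,431 = $1,029.30. Adding that to $6,700.80 gives $7,730.10, past the $6,750 cap; patient pays only $6,750 − $6,700.80 = $49.20. Insurer: $3,431 − $49.20 = $3,381.80.

$3,381.80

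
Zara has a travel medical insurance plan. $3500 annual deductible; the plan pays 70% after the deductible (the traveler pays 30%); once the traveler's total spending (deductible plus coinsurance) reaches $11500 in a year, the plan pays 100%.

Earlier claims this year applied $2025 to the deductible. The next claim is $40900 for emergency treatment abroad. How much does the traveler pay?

Remaining deductible: $3500 − $2025 = $1475.
After the $1475 deductible portion, $40900 − $1475 = $39425 is subject to coinsurance.
Traveler's 30% share of $39425 is $11827.50.
So the traveler owes $1475 + $11827.50 = $13302.50 before any cap.
That would bring total out-of-pocket to $15327.50, past the $11500 cap. The traveler is capped at $11500 − $2025 = $9475 on this claim.

$9475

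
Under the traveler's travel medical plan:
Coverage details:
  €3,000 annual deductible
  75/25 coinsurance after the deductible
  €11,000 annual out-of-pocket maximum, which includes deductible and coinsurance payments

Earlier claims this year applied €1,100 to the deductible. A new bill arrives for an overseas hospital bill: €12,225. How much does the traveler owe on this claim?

€4,481.25

€1,100 of the €3,000 deductible is already met, leaving €1,900.
The remaining €10,325 (= €12,225 − €1,900) moves to coinsurance.
Coinsurance: €10,325 × 25% = €2,581.25.
Traveler responsibility before any cap: €1,900 + €2,581.25 = €4,481.25.
Total out-of-pocket so far would be €1,100 + €4,481.25 = €5,581.25, below the €11,000 cap — no reduction.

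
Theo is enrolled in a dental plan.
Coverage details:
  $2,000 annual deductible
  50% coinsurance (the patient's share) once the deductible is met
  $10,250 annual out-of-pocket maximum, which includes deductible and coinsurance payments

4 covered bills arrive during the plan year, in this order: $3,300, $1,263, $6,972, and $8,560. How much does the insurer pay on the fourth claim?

#1 ($3,300): $2,000 finishes the deductible; $1,300 goes to coinsurance; patient's 50% is $650. Patient owes $2,650 (running OOP $2,650). Insurer: $3,300 − $2,650 = $650.
#2 ($1,263): deductible already satisfied, so patient's share is 50% × $1,263 = $631.50. Patient pays $631.50; OOP now $3,281.50. Plan pays $1,263 − $631.50 = $631.50.
#3 ($6,972): 50% coinsurance on $6,972 = $3,486. Cost to patient: $3,486. OOP to date $6,767.50. Insurer: $6,972 − $3,486 = $3,486.
#4 ($8,560): deductible already satisfied, so patient's share is 50% × $8,560 = $4,280. That would push OOP to $11,047.50, over the $10,250 cap, so patient pays $10,250 − $6,767.50 = $3,482.50. Plan pays $8,560 − $3,482.50 = $5,077.50.

$5,077.50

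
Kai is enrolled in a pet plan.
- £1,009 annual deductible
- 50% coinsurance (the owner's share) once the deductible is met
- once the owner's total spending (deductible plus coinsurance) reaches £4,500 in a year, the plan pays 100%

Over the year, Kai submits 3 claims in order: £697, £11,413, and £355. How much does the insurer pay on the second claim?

£7,610

Bill 1, £697: all of it applies to the deductible. Owner pays £697; OOP now £697. Plan pays £697 − £697 = £0.
Bill 2, £11,413: deductible takes £312, £11,101 remains; 50% of £11,101 = £5,550.50. Together that's £312 + £5,550.50 = £5,862.50. Adding that to £697 gives £6,559.50, past the £4,500 cap; owner pays only £4,500 − £697 = £3,803. Plan pays £11,413 − £3,803 = £7,610.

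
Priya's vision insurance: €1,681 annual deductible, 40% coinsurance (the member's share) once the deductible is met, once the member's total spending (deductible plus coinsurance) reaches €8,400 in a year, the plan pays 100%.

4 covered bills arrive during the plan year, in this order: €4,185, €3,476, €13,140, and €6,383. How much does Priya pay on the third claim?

Claim 1 (€4,185): €1,681 finishes the deductible; €2,504 goes to coinsurance; member's 40% is €1,001.60. Cost to member: €2,682.60. OOP to date €2,682.60.
Claim 2 (€3,476): deductible met; 40% of €3,476 = €1,390.40. Member owes €1,390.40 (running OOP €4,073).
Claim 3 (€13,140): 40% coinsurance on €13,140 = €5,256. OOP would hit €9,329 > €8,400, so the cap limits the member to €8,400 − €4,073 = €4,327.

€4,327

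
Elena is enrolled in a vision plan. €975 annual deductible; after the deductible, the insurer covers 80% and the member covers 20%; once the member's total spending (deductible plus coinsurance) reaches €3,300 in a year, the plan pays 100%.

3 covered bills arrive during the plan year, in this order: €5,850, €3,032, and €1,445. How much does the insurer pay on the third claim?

€1,156

Bill 1, €5,850: €975 finishes the deductible; €4,875 goes to coinsurance; 20% of €4,875 = €975. Member pays €1,950; OOP now €1,950. Plan pays €5,850 − €1,950 = €3,900.
Bill 2, €3,032: deductible met; 20% of €3,032 = €606.40. Member pays €606.40; OOP now €2,556.40. Insurer: €3,032 − €606.40 = €2,425.60.
Bill 3, €1,445: deductible met; 20% of €1,445 = €289. Cost to member: €289. OOP to date €2,845.40. Plan pays €1,445 − €289 = €1,156.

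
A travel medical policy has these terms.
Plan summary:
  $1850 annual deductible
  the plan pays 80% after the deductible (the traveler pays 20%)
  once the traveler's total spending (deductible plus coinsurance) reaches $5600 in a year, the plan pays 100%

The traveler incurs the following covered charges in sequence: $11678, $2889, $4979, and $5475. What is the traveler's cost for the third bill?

Claim 1 — $11678: $1850 to deductible, leaving $9828; traveler's 20% is $1965.60. Traveler pays $3815.60; OOP now $3815.60.
Claim 2 — $2889: deductible already satisfied, so traveler's share is 20% × $2889 = $577.80. Cost to traveler: $577.80. OOP to date $4393.40.
Claim 3 — $4979: deductible already satisfied, so traveler's share is 20% × $4979 = $995.80. Cost to traveler: $995.80. OOP to date $5389.20.

$995.80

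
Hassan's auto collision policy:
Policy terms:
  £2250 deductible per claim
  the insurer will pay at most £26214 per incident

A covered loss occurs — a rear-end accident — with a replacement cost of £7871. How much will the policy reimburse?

£5621

Less the £2250 deductible: £7871 − £2250 = £5621.
That's under the £26214 cap, so the insurer reimburses the full £5621.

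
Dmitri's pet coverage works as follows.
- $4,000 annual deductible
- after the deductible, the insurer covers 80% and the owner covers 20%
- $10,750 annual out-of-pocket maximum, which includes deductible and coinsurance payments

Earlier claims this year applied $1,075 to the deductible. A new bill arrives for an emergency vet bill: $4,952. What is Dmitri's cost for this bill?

$3,330.40

$1,075 of the $4,000 deductible is already met, leaving $2,925.
The remaining $2,027 (= $4,952 − $2,925) moves to coinsurance.
20% of $2,027 = $405.40 falls to the owner.
So the owner owes $2,925 + $405.40 = $3,330.40 before any cap.
Total out-of-pocket so far would be $1,075 + $3,330.40 = $4,405.40, below the $10,750 cap — no reduction.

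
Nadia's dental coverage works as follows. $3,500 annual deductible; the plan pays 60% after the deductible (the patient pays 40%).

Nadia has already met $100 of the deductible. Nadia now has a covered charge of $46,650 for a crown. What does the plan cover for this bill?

$100 of the $3,500 deductible is already met, leaving $3,400.
That leaves $46,650 − $3,400 = $43,250 for coinsurance.
40% of $43,250 = $17,300 falls to the patient.
That puts the patient's cost at $3,400 + $17,300 = $20,700.
The plan picks up $46,650 − $20,700 = $25,950.

$25,950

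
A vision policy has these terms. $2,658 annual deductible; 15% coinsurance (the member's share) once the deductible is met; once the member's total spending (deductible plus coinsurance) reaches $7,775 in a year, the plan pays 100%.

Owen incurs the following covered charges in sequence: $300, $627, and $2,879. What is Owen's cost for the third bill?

$1,903.20

Bill 1, $300: fully absorbed by the deductible. Member pays $300; OOP now $300.
Bill 2, $627: fully absorbed by the deductible. Member pays $627; OOP now $927.
Bill 3, $2,879: $1,731 to deductible, leaving $1,148; member's 15% is $172.20. Member owes $1,903.20 (running OOP $2,830.20).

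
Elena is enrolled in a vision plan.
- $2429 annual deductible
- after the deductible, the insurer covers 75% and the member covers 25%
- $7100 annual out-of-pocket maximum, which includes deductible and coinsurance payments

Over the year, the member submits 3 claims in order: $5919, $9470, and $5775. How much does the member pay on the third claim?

$1431

#1 ($5919): $2429 finishes the deductible; $3490 goes to coinsurance; 25% of $3490 = $872.50. Member pays $3301.50; OOP now $3301.50.
#2 ($9470): 25% coinsurance on $9470 = $2367.50. Member pays $2367.50; OOP now $5669.
#3 ($5775): 25% coinsurance on $5775 = $1443.75. That would push OOP to $7112.75, over the $7100 cap, so member pays $7100 − $5669 = $1431.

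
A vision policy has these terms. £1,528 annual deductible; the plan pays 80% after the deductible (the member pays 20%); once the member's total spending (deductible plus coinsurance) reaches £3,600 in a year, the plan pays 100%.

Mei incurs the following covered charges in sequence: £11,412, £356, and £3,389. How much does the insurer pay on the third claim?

£3,365

#1 (£11,412): £1,528 to deductible, leaving £9,884; coinsurance £9,884 × 20% = £1,976.80. Member pays £3,504.80; OOP now £3,504.80. Plan pays £11,412 − £3,504.80 = £7,907.20.
#2 (£356): 20% coinsurance on £356 = £71.20. Member owes £71.20 (running OOP £3,576). Insurer: £356 − £71.20 = £284.80.
#3 (£3,389): deductible already satisfied, so member's share is 20% × £3,389 = £677.80. Adding that to £3,576 gives £4,253.80, past the £3,600 cap; member pays only £3,600 − £3,576 = £24. Insurer: £3,389 − £24 = £3,365.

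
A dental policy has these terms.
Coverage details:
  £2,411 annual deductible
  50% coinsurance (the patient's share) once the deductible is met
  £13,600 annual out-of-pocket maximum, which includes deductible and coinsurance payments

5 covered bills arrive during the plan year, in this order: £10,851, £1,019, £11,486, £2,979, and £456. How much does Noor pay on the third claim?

£5,743

Claim 1 — £10,851: £2,411 finishes the deductible; £8,440 goes to coinsurance; coinsurance £8,440 × 50% = £4,220. Cost to patient: £6,631. OOP to date £6,631.
Claim 2 — £1,019: deductible already satisfied, so patient's share is 50% × £1,019 = £509.50. Cost to patient: £509.50. OOP to date £7,140.50.
Claim 3 — £11,486: deductible already satisfied, so patient's share is 50% × £11,486 = £5,743. Patient pays £5,743; OOP now £12,883.50.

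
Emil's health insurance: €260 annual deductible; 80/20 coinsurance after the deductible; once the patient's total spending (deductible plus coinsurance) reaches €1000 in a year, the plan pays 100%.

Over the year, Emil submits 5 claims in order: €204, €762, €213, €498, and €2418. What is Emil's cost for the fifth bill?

Bill 1, €204: fully absorbed by the deductible. Patient pays €204; OOP now €204.
Bill 2, €762: €56 finishes the deductible; €706 goes to coinsurance; patient's 20% is €141.20. Patient pays €197.20; OOP now €401.20.
Bill 3, €213: deductible met; 20% of €213 = €42.60. Cost to patient: €42.60. OOP to date €443.80.
Bill 4, €498: deductible already satisfied, so patient's share is 20% × €498 = €99.60. Cost to patient: €99.60. OOP to date €543.40.
Bill 5, €2418: 20% coinsurance on €2418 = €483.60. OOP would hit €1027 > €1000, so the cap limits the patient to €1000 − €543.40 = €456.60.

€456.60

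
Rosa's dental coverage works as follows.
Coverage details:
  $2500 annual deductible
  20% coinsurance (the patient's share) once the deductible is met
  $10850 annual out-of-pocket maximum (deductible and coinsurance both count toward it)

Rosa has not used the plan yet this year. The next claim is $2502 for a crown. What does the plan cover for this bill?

Nothing has been paid toward the $2500 deductible, so the first $2500 of this charge is applied there.
After the $2500 deductible portion, $2502 − $2500 = $2 is subject to coinsurance.
Patient's 20% share of $2 is $0.40.
So the patient owes $2500 + $0.40 = $2500.40 before any cap.
Cumulative spending $0 + $2500.40 = $2500.40 stays under the $10850 maximum.
The insurer covers the remainder: $2502 − $2500.40 = $1.60.

$1.60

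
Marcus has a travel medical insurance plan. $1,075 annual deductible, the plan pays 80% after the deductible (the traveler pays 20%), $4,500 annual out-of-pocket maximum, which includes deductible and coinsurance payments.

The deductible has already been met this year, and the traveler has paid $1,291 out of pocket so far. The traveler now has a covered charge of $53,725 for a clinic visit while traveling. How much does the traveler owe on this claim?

$3,209

The deductible is already satisfied, so the full bill goes to coinsurance.
20% of $53,725 = $10,745 falls to the traveler.
Year-to-date out-of-pocket would reach $1,291 + $10,745 = $12,036, above the $4,500 maximum, so the traveler pays only $4,500 − $1,291 = $3,209.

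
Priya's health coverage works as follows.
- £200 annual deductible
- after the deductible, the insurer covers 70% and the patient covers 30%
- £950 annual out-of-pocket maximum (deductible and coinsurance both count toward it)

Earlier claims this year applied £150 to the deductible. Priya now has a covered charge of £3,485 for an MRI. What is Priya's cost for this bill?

£800

Remaining deductible: £200 − £150 = £50.
That leaves £3,485 − £50 = £3,435 for coinsurance.
Patient's 30% share of £3,435 is £1,030.50.
That puts the patient's cost at £50 + £1,030.50 = £1,080.50 before any cap.
Year-to-date out-of-pocket would reach £150 + £1,080.50 = £1,230.50, above the £950 maximum, so the patient pays only £950 − £150 = £800.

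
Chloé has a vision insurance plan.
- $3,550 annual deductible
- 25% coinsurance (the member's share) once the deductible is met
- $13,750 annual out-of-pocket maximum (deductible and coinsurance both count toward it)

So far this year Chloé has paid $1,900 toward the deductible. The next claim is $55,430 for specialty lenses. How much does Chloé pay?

Deductible still to meet: $3,550 − $1,900 = $1,650.
That leaves $55,430 − $1,650 = $53,780 for coinsurance.
Coinsurance: $53,780 × 25% = $13,445.
Member responsibility before any cap: $1,650 + $13,445 = $15,095.
Year-to-date out-of-pocket would reach $1,900 + $15,095 = $16,995, above the $13,750 maximum, so the member pays only $13,750 − $1,900 = $11,850.

$11,850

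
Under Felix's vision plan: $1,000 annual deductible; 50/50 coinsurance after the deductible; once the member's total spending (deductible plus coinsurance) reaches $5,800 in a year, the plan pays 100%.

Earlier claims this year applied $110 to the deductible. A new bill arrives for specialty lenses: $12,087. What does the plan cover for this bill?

$6,397

Deductible still to meet: $1,000 − $110 = $890.
That leaves $12,087 − $890 = $11,197 for coinsurance.
50% of $11,197 = $5,598.50 falls to the member.
So the member owes $890 + $5,598.50 = $6,488.50 before any cap.
Year-to-date out-of-pocket would reach $110 + $6,488.50 = $6,598.50, above the $5,800 maximum, so the member pays only $5,800 − $110 = $5,690.
The insurer covers the remainder: $12,087 − $5,690 = $6,397.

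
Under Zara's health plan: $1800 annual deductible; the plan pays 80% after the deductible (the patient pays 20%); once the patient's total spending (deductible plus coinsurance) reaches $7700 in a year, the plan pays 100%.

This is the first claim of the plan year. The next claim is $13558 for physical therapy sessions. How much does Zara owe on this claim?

The full $1800 deductible is still open; $1800 of this bill applies to it.
The remaining $11758 (= $13558 − $1800) moves to coinsurance.
Coinsurance: $11758 × 20% = $2351.60.
Patient responsibility before any cap: $1800 + $2351.60 = $4151.60.
Total out-of-pocket so far would be $0 + $4151.60 = $4151.60, below the $7700 cap — no reduction.

$4151.60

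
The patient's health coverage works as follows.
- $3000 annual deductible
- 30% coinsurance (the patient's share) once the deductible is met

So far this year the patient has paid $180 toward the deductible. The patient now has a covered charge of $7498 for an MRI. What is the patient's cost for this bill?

Deductible still to meet: $3000 − $180 = $2820.
That leaves $7498 − $2820 = $4678 for coinsurance.
30% of $4678 = $1403.40 falls to the patient.
That puts the patient's cost at $2820 + $1403.40 = $4223.40.

$4223.40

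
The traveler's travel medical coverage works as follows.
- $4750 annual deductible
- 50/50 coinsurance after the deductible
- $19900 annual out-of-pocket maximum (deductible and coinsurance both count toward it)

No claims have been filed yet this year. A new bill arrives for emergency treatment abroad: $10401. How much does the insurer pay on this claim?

Nothing has been paid toward the $4750 deductible, so the first $4750 of this charge is applied there.
After the $4750 deductible portion, $10401 − $4750 = $5651 is subject to coinsurance.
Traveler's 50% share of $5651 is $2825.50.
That puts the traveler's cost at $4750 + $2825.50 = $7575.50 before any cap.
Year-to-date out-of-pocket becomes $0 + $7575.50 = $7575.50, still under the $19900 maximum, so no cap applies.
Insurer pays the balance: $10401 − $7575.50 = $2825.50.

$2825.50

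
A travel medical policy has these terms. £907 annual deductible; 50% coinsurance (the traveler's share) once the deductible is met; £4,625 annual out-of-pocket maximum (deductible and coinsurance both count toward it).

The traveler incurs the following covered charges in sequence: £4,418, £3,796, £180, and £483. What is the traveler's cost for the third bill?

Bill 1, £4,418: £907 to deductible, leaving £3,511; coinsurance £3,511 × 50% = £1,755.50. Cost to traveler: £2,662.50. OOP to date £2,662.50.
Bill 2, £3,796: deductible already satisfied, so traveler's share is 50% × £3,796 = £1,898. Cost to traveler: £1,898. OOP to date £4,560.50.
Bill 3, £180: 50% coinsurance on £180 = £90. OOP would hit £4,650.50 > £4,625, so the cap limits the traveler to £4,625 − £4,560.50 = £64.50.

£64.50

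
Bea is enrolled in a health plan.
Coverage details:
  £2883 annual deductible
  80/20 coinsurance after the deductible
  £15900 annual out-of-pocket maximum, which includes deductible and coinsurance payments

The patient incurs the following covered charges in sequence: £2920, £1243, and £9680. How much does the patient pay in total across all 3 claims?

Claim 1 (£2920): £2883 to deductible, leaving £37; 20% of £37 = £7.40. Cost to patient: £2890.40. OOP to date £2890.40.
Claim 2 (£1243): deductible met; 20% of £1243 = £248.60. Patient owes £248.60 (running OOP £3139).
Claim 3 (£9680): deductible met; 20% of £9680 = £1936. Cost to patient: £1936. OOP to date £5075.
Total paid by the patient: £2890.40 + £248.60 + £1936 = £5075.

£5075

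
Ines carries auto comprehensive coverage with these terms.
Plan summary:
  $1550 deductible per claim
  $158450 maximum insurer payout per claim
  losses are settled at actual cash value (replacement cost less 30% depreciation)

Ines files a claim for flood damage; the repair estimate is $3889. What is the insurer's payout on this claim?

At 30% depreciation, ACV = $3889 − $1166.70 = $2722.30.
Less the $1550 deductible: $2722.30 − $1550 = $1172.30.
$1172.30 ≤ $158450, so the limit doesn't bind; insurer pays $1172.30.

$1172.30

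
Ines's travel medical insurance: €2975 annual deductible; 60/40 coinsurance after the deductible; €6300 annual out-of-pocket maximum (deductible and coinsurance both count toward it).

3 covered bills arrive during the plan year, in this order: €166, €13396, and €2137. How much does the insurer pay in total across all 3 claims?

€9399

Claim 1 (€166): entire amount goes to the deductible. Cost to traveler: €166. OOP to date €166. Plan pays €166 − €166 = €0.
Claim 2 (€13396): €2809 to deductible, leaving €10587; traveler's 40% is €4234.80. Together that's €2809 + €4234.80 = €7043.80. OOP would hit €7209.80 > €6300, so the cap limits the traveler to €6300 − €166 = €6134. Plan pays €13396 − €6134 = €7262.
Claim 3 (€2137): deductible met; 40% of €2137 = €854.80. Adding that to €6300 gives €7154.80, past the €6300 cap; traveler pays only €6300 − €6300 = €0. Insurer: €2137 − €0 = €2137.
Insurer total = bills − traveler's total = €15699 − €6300 = €9399.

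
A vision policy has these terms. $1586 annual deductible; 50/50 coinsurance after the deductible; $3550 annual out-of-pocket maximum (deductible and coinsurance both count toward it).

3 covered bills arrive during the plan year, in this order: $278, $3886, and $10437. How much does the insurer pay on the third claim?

$9762

#1 ($278): all of it applies to the deductible. Member pays $278; OOP now $278. Insurer: $278 − $278 = $0.
#2 ($3886): $1308 to deductible, leaving $2578; 50% of $2578 = $1289. Member pays $2597; OOP now $2875. Plan pays $3886 − $2597 = $1289.
#3 ($10437): deductible already satisfied, so member's share is 50% × $10437 = $5218.50. Adding that to $2875 gives $8093.50, past the $3550 cap; member pays only $3550 − $2875 = $675. Insurer: $10437 − $675 = $9762.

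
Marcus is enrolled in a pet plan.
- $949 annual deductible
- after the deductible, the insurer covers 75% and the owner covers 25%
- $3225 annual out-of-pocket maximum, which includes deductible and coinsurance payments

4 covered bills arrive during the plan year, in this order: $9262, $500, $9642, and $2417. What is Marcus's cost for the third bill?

$72.75

Claim 1 ($9262): deductible takes $949, $8313 remains; owner's 25% is $2078.25. Owner pays $3027.25; OOP now $3027.25.
Claim 2 ($500): deductible met; 25% of $500 = $125. Owner pays $125; OOP now $3152.25.
Claim 3 ($9642): 25% coinsurance on $9642 = $2410.50. OOP would hit $5562.75 > $3225, so the cap limits the owner to $3225 − $3152.25 = $72.75.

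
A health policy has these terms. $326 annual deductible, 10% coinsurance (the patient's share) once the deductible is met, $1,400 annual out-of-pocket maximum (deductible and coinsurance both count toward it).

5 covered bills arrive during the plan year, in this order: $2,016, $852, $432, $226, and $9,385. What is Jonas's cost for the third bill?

$43.20

Claim 1 — $2,016: $326 to deductible, leaving $1,690; patient's 10% is $169. Patient owes $495 (running OOP $495).
Claim 2 — $852: deductible already satisfied, so patient's share is 10% × $852 = $85.20. Cost to patient: $85.20. OOP to date $580.20.
Claim 3 — $432: 10% coinsurance on $432 = $43.20. Patient pays $43.20; OOP now $623.40.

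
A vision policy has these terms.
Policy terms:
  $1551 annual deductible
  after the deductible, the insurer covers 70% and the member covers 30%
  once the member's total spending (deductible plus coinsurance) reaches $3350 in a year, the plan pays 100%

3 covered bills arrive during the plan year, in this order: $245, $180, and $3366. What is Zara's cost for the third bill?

Claim 1 — $245: fully absorbed by the deductible. Member pays $245; OOP now $245.
Claim 2 — $180: all of it applies to the deductible. Cost to member: $180. OOP to date $425.
Claim 3 — $3366: $1126 finishes the deductible; $2240 goes to coinsurance; member's 30% is $672. Cost to member: $1798. OOP to date $2223.

$1798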